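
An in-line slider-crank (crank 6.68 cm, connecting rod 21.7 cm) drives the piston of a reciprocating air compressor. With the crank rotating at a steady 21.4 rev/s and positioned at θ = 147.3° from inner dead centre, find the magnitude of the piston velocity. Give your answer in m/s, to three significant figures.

3.58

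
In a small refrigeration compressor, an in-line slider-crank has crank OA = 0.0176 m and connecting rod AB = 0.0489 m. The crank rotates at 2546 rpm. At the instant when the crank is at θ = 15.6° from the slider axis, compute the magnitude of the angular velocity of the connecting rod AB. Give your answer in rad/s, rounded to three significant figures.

ω = 266.6 rad/s (converted from 2546 rpm).
The rod makes angle φ with the slider axis where L sinφ = r sinθ; differentiating, L cosφ·φ̇ = r ω cosθ.
L cosφ = √(L² − r² sin²θ) = 0.04867 m.
|ω_rod| = r ω |cosθ| / √(L² − r² sin²θ) = 0.0176·266.6·0.96316/0.04867 = 92.861 rad/s.

92.9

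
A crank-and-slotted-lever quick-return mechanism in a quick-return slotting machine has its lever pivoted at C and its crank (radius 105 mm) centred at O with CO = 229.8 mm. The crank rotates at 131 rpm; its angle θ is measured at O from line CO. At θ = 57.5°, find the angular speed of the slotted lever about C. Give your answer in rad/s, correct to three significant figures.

3.67

ω = 13.72 rad/s (from 131 rpm).
Crank pin A relative to C: A = (d + r cosθ, r sinθ); lever angle φ = atan2(r sinθ, d + r cosθ).
Differentiating tanφ: φ̇ = rω(d cosθ + r)/(d² + r² + 2dr cosθ).
d² + r² + 2dr cosθ = |CA|² = 0.089762 m²;  d cosθ + r = +0.22847 m.
|ω_lever| = |0.105·13.72·+0.22847| / 0.089762 = 3.6663 rad/s.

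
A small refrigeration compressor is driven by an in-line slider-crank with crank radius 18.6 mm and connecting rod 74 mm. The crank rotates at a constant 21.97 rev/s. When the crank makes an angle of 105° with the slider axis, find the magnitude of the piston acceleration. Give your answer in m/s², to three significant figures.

171

ω = 2π·22 = 138 rad/s
x(θ) = r cosθ + √(L² − r² sin²θ); with ω constant, a = ω²·d²x/dθ².
d²x/dθ² = −r cosθ − r²(cos2θ)/√u − r⁴ sin²2θ/(4u^{3/2}),  u = L² − r² sin²θ = 0.00515321 m².
Substituting r = 0.0186 m, L = 0.074 m, θ = 105°: d²x/dθ² = +0.0089675 m.
a = ω²·d²x/dθ² = (138)²·(+0.0089675) = +170.88 m/s²;  |a| = 170.88 m/s².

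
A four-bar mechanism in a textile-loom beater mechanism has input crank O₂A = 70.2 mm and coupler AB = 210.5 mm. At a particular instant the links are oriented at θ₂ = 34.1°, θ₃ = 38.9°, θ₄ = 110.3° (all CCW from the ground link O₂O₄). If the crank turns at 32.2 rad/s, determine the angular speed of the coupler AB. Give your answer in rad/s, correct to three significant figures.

11.0

ω₂ = 32.2 rad/s
Differentiating the loop-closure r₂e^{iθ₂}+r₃e^{iθ₃}=r₁+r₄e^{iθ₄} gives r₂ω₂e^{iθ₂}+r₃ω₃e^{iθ₃}=r₄ω₄e^{iθ₄}.
Eliminating the other unknown: ω₃ = r₂ω₂ sin(θ₄−θ₂) / [r₃ sin(θ₃−θ₄)].
Numerator sine = +0.97113; denominator sine = -0.94777.
Result = 0.0702·32.2·(+0.97113) / (0.2105·(-0.94777)) = -11.003 rad/s; magnitude 11.003 rad/s.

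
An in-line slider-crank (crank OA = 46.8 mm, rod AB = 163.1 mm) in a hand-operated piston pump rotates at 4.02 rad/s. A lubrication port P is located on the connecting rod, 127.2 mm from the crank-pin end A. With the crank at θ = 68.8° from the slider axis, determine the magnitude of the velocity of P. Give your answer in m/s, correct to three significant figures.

ω = 4.02 rad/s.  Crank-pin speed |V_A| = rω = 0.18814 m/s, perpendicular to OA.
Rod angle: sinφ = −(r/L) sinθ ⇒ φ = -15.517°; ω_rod = −rω cosθ/√(L²−r²sin²θ) = -0.43291 rad/s.
V_P = V_A + ω_rod × AP, with AP = 0.1272 m along the rod.
Components: V_Px = −rω sinθ − a·ω_rod·sinφ = -0.19014 m/s;  V_Py = rω cosθ + a·ω_rod·cosφ = +0.014975 m/s.
|V_P| = √(V_Px² + V_Py²) = 0.19072 m/s.

0.191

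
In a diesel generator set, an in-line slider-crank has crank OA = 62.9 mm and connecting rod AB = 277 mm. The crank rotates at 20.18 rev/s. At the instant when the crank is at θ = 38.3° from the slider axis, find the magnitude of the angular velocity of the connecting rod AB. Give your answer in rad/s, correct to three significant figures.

22.8

ω = 126.8 rad/s (converted from 20.18 rev/s).
The rod makes angle φ with the slider axis where L sinφ = r sinθ; differentiating, L cosφ·φ̇ = r ω cosθ.
L cosφ = √(L² − r² sin²θ) = 0.27424 m.
|ω_rod| = r ω |cosθ| / √(L² − r² sin²θ) = 0.0629·126.8·0.78478/0.27424 = 22.822 rad/s.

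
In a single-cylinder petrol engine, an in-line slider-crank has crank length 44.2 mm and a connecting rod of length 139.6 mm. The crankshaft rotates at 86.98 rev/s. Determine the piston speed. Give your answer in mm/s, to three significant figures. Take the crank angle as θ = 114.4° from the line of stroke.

ω = 2π·87 = 546.5 rad/s
For an in-line slider-crank, x = r cosθ + √(L² − r² sin²θ), so v = −rω sinθ·[1 + r cosθ/√(L² − r² sin²θ)].
With r = 0.0442 m, L = 0.1396 m, θ = 114.4°: √(L² − r² sin²θ) = 0.13367 m.
v = −0.0442·546.5·0.91068·[1 + 0.0442·-0.41310/0.13367] = -18.993 m/s.
|v| = 18.993 m/s = 18993 mm/s.

19000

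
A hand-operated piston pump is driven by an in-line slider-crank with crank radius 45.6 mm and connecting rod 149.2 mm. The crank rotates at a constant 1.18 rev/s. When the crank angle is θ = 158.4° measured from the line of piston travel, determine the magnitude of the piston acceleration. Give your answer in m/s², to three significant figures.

1.76

ω = 2π·1.18 = 7.414 rad/s
x(θ) = r cosθ + √(L² − r² sin²θ); with ω constant, a = ω²·d²x/dθ².
d²x/dθ² = −r cosθ − r²(cos2θ)/√u − r⁴ sin²2θ/(4u^{3/2}),  u = L² − r² sin²θ = 0.0219789 m².
Substituting r = 0.0456 m, L = 0.1492 m, θ = 158.4°: d²x/dθ² = +0.032018 m.
a = ω²·d²x/dθ² = (7.414)²·(+0.032018) = +1.76 m/s²;  |a| = 1.76 m/s².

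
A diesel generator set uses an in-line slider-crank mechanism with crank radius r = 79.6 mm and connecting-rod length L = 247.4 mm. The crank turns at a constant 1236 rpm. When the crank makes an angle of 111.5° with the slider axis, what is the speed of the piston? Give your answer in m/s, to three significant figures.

ω = 2π·1236/60 = 129.4 rad/s
For an in-line slider-crank, x = r cosθ + √(L² − r² sin²θ), so v = −rω sinθ·[1 + r cosθ/√(L² − r² sin²θ)].
With r = 0.0796 m, L = 0.2474 m, θ = 111.5°: √(L² − r² sin²θ) = 0.23605 m.
v = −0.0796·129.4·0.93042·[1 + 0.0796·-0.36650/0.23605] = -8.4013 m/s.
|v| = 8.4013 m/s.

8.40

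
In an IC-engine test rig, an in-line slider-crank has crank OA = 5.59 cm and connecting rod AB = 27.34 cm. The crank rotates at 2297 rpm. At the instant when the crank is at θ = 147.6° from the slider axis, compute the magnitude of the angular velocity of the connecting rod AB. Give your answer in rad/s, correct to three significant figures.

41.8

ω = 240.5 rad/s (converted from 2297 rpm).
The rod makes angle φ with the slider axis where L sinφ = r sinθ; differentiating, L cosφ·φ̇ = r ω cosθ.
L cosφ = √(L² − r² sin²θ) = 0.27175 m.
|ω_rod| = r ω |cosθ| / √(L² − r² sin²θ) = 0.0559·240.5·0.84433/0.27175 = 41.777 rad/s.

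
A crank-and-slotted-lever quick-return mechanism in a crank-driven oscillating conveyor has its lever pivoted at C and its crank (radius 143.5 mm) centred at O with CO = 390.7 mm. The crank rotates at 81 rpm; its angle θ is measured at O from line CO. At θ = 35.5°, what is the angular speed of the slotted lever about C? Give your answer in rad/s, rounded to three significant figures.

2.12

ω = 8.482 rad/s (from 81 rpm).
Crank pin A relative to C: A = (d + r cosθ, r sinθ); lever angle φ = atan2(r sinθ, d + r cosθ).
Differentiating tanφ: φ̇ = rω(d cosθ + r)/(d² + r² + 2dr cosθ).
d² + r² + 2dr cosθ = |CA|² = 0.264526 m²;  d cosθ + r = +0.46157 m.
|ω_lever| = |0.1435·8.482·+0.46157| / 0.264526 = 2.1239 rad/s.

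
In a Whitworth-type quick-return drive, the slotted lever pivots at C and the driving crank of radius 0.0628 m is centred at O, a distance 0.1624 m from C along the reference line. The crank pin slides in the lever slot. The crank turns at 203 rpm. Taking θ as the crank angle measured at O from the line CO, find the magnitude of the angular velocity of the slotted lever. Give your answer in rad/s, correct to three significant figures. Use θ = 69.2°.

4.28

ω = 21.26 rad/s (from 203 rpm).
Crank pin A relative to C: A = (d + r cosθ, r sinθ); lever angle φ = atan2(r sinθ, d + r cosθ).
Differentiating tanφ: φ̇ = rω(d cosθ + r)/(d² + r² + 2dr cosθ).
d² + r² + 2dr cosθ = |CA|² = 0.0375609 m²;  d cosθ + r = +0.12047 m.
|ω_lever| = |0.0628·21.26·+0.12047| / 0.0375609 = 4.2818 rad/s.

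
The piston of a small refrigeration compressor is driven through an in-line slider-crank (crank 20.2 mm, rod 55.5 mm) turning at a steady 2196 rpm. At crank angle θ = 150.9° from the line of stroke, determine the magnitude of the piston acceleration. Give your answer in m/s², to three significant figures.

ω = 2π·2196/60 = 230 rad/s
x(θ) = r cosθ + √(L² − r² sin²θ); with ω constant, a = ω²·d²x/dθ².
d²x/dθ² = −r cosθ − r²(cos2θ)/√u − r⁴ sin²2θ/(4u^{3/2}),  u = L² − r² sin²θ = 0.00298374 m².
Substituting r = 0.0202 m, L = 0.0555 m, θ = 150.9°: d²x/dθ² = +0.013529 m.
a = ω²·d²x/dθ² = (230)²·(+0.013529) = +715.48 m/s²;  |a| = 715.48 m/s².

715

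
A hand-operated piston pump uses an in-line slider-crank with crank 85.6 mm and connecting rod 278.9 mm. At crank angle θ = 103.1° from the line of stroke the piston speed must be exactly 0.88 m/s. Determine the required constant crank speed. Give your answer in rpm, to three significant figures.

For an in-line slider-crank, |v_piston| = rω|sinθ|·[1 + r cosθ/√(L² − r² sin²θ)].
With r = 0.0856 m, L = 0.2789 m, θ = 103.1°: the bracketed kinematic factor |dx/dθ| = 0.077295 m.
ω = v/|dx/dθ| = 0.88/0.077295 = 11.385 rad/s.
N = 60ω/(2π) = 108.72 rpm.

109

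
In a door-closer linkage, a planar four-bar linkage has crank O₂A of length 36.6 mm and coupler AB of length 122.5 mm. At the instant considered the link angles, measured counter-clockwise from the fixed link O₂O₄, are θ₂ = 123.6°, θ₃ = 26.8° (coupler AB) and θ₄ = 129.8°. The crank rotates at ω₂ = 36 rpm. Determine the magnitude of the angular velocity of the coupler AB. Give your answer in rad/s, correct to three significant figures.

0.125

ω₂ = 3.77 rad/s (from 36 rpm).
Differentiating the loop-closure r₂e^{iθ₂}+r₃e^{iθ₃}=r₁+r₄e^{iθ₄} gives r₂ω₂e^{iθ₂}+r₃ω₃e^{iθ₃}=r₄ω₄e^{iθ₄}.
Eliminating the other unknown: ω₃ = r₂ω₂ sin(θ₄−θ₂) / [r₃ sin(θ₃−θ₄)].
Numerator sine = +0.10800; denominator sine = -0.97437.
Result = 0.0366·3.77·(+0.10800) / (0.1225·(-0.97437)) = -0.12485 rad/s; magnitude 0.12485 rad/s.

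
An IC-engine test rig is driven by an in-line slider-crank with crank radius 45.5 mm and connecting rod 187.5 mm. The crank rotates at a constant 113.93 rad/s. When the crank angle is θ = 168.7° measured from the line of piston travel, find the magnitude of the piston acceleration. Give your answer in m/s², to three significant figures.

446

ω = 113.9 rad/s
x(θ) = r cosθ + √(L² − r² sin²θ); with ω constant, a = ω²·d²x/dθ².
d²x/dθ² = −r cosθ − r²(cos2θ)/√u − r⁴ sin²2θ/(4u^{3/2}),  u = L² − r² sin²θ = 0.0350768 m².
Substituting r = 0.0455 m, L = 0.1875 m, θ = 168.7°: d²x/dθ² = +0.034389 m.
a = ω²·d²x/dθ² = (113.9)²·(+0.034389) = +446.37 m/s²;  |a| = 446.37 m/s².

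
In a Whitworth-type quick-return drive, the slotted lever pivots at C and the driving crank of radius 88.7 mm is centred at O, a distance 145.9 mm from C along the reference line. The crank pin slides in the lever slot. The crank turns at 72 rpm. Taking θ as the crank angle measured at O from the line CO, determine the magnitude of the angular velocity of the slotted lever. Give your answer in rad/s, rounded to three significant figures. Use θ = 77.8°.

2.31

ω = 7.54 rad/s (from 72 rpm).
Crank pin A relative to C: A = (d + r cosθ, r sinθ); lever angle φ = atan2(r sinθ, d + r cosθ).
Differentiating tanφ: φ̇ = rω(d cosθ + r)/(d² + r² + 2dr cosθ).
d² + r² + 2dr cosθ = |CA|² = 0.0346241 m²;  d cosθ + r = +0.11953 m.
|ω_lever| = |0.0887·7.54·+0.11953| / 0.0346241 = 2.3088 rad/s.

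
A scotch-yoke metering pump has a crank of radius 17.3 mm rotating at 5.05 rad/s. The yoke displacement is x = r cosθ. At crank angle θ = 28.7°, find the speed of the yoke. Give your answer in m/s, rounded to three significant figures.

ω = 5.05 rad/s
x = r cosθ ⇒ ẋ = −rω sinθ.
|v| = rω|sinθ| = 0.0173·5.05·|sin 28.7°| = 0.041955 m/s.

0.0420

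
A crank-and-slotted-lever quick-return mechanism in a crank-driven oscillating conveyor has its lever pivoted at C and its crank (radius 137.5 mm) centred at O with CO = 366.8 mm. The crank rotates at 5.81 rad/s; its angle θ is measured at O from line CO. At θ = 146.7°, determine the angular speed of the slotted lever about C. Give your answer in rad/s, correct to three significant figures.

ω = 5.81 rad/s
Crank pin A relative to C: A = (d + r cosθ, r sinθ); lever angle φ = atan2(r sinθ, d + r cosθ).
Differentiating tanφ: φ̇ = rω(d cosθ + r)/(d² + r² + 2dr cosθ).
d² + r² + 2dr cosθ = |CA|² = 0.0691406 m²;  d cosθ + r = -0.16907 m.
|ω_lever| = |0.1375·5.81·-0.16907| / 0.0691406 = 1.9535 rad/s.

1.95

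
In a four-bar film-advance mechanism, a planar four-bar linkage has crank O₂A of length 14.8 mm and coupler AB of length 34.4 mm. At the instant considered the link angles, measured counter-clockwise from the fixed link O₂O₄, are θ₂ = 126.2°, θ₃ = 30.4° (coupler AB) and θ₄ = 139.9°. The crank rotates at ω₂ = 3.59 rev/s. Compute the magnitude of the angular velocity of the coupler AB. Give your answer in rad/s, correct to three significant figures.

2.44

ω₂ = 22.56 rad/s (from 3.59 rev/s).
Differentiating the loop-closure r₂e^{iθ₂}+r₃e^{iθ₃}=r₁+r₄e^{iθ₄} gives r₂ω₂e^{iθ₂}+r₃ω₃e^{iθ₃}=r₄ω₄e^{iθ₄}.
Eliminating the other unknown: ω₃ = r₂ω₂ sin(θ₄−θ₂) / [r₃ sin(θ₃−θ₄)].
Numerator sine = +0.23684; denominator sine = -0.94264.
Result = 0.0148·22.56·(+0.23684) / (0.0344·(-0.94264)) = -2.4383 rad/s; magnitude 2.4383 rad/s.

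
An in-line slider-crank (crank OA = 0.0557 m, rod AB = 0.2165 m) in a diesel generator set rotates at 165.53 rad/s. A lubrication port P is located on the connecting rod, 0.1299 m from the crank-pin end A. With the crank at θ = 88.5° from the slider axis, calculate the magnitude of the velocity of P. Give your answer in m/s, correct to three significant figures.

ω = 165.5 rad/s.  Crank-pin speed |V_A| = rω = 9.22 m/s, perpendicular to OA.
Rod angle: sinφ = −(r/L) sinθ ⇒ φ = -14.903°; ω_rod = −rω cosθ/√(L²−r²sin²θ) = -1.1536 rad/s.
V_P = V_A + ω_rod × AP, with AP = 0.1299 m along the rod.
Components: V_Px = −rω sinθ − a·ω_rod·sinφ = -9.2554 m/s;  V_Py = rω cosθ + a·ω_rod·cosφ = +0.096541 m/s.
|V_P| = √(V_Px² + V_Py²) = 9.2559 m/s.

9.26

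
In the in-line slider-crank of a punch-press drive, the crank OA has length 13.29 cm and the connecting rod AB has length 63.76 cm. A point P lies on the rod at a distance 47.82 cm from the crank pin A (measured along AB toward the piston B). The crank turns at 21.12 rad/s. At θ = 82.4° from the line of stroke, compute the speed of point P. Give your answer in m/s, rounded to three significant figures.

ω = 21.12 rad/s.  Crank-pin speed |V_A| = rω = 2.8068 m/s, perpendicular to OA.
Rod angle: sinφ = −(r/L) sinθ ⇒ φ = -11.924°; ω_rod = −rω cosθ/√(L²−r²sin²θ) = -0.59506 rad/s.
V_P = V_A + ω_rod × AP, with AP = 0.4782 m along the rod.
Components: V_Px = −rω sinθ − a·ω_rod·sinφ = -2.841 m/s;  V_Py = rω cosθ + a·ω_rod·cosφ = +0.092806 m/s.
|V_P| = √(V_Px² + V_Py²) = 2.8425 m/s.

2.84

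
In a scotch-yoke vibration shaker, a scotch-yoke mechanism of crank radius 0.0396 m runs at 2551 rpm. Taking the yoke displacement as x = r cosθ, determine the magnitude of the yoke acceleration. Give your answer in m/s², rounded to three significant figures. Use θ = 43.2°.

ω = 267.1 rad/s (from 2551 rpm).
x = r cosθ ⇒ ẍ = −rω² cosθ (ω constant).
|a| = rω²|cosθ| = 0.0396·(267.1)²·|cos 43.2°| = 2060.1 m/s².

2060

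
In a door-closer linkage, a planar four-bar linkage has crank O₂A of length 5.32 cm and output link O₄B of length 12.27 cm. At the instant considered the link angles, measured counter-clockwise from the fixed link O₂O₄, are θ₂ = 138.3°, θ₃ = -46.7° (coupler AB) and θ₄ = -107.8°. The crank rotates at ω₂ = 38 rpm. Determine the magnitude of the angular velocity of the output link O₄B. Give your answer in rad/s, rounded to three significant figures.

0.172

ω₂ = 3.979 rad/s (from 38 rpm).
Differentiating the loop-closure r₂e^{iθ₂}+r₃e^{iθ₃}=r₁+r₄e^{iθ₄} gives r₂ω₂e^{iθ₂}+r₃ω₃e^{iθ₃}=r₄ω₄e^{iθ₄}.
Eliminating the other unknown: ω₄ = r₂ω₂ sin(θ₂−θ₃) / [r₄ sin(θ₄−θ₃)].
Numerator sine = -0.08716; denominator sine = -0.87546.
Result = 0.0532·3.979·(-0.08716) / (0.1227·(-0.87546)) = +0.17177 rad/s; magnitude 0.17177 rad/s.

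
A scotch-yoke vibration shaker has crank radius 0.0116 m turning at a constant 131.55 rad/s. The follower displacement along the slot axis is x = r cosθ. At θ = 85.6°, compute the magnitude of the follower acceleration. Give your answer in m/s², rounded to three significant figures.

ω = 131.6 rad/s
x = r cosθ ⇒ ẍ = −rω² cosθ (ω constant).
|a| = rω²|cosθ| = 0.0116·(131.6)²·|cos 85.6°| = 15.401 m/s².

15.4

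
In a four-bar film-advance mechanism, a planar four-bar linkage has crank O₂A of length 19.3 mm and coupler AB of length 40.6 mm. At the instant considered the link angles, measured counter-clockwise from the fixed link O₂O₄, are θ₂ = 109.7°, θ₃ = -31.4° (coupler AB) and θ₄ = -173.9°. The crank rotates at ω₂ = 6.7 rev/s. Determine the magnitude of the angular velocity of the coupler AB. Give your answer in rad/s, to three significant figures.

ω₂ = 42.1 rad/s (from 6.7 rev/s).
Differentiating the loop-closure r₂e^{iθ₂}+r₃e^{iθ₃}=r₁+r₄e^{iθ₄} gives r₂ω₂e^{iθ₂}+r₃ω₃e^{iθ₃}=r₄ω₄e^{iθ₄}.
Eliminating the other unknown: ω₃ = r₂ω₂ sin(θ₄−θ₂) / [r₃ sin(θ₃−θ₄)].
Numerator sine = +0.97196; denominator sine = +0.60876.
Result = 0.0193·42.1·(+0.97196) / (0.0406·(+0.60876)) = +31.951 rad/s; magnitude 31.951 rad/s.

32.0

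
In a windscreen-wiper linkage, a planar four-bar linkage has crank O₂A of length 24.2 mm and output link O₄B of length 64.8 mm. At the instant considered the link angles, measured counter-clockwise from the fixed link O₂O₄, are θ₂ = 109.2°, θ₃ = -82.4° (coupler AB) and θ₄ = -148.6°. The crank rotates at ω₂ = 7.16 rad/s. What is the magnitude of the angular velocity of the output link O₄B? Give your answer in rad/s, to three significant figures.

ω₂ = 7.16 rad/s
Differentiating the loop-closure r₂e^{iθ₂}+r₃e^{iθ₃}=r₁+r₄e^{iθ₄} gives r₂ω₂e^{iθ₂}+r₃ω₃e^{iθ₃}=r₄ω₄e^{iθ₄}.
Eliminating the other unknown: ω₄ = r₂ω₂ sin(θ₂−θ₃) / [r₄ sin(θ₄−θ₃)].
Numerator sine = -0.20108; denominator sine = -0.91496.
Result = 0.0242·7.16·(-0.20108) / (0.0648·(-0.91496)) = +0.58765 rad/s; magnitude 0.58765 rad/s.

0.588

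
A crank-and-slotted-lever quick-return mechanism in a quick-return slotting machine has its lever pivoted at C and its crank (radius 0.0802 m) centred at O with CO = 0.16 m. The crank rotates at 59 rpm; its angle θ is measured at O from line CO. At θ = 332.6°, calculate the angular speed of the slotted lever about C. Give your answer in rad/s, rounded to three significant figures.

2.01

ω = 6.178 rad/s (from 59 rpm).
Crank pin A relative to C: A = (d + r cosθ, r sinθ); lever angle φ = atan2(r sinθ, d + r cosθ).
Differentiating tanφ: φ̇ = rω(d cosθ + r)/(d² + r² + 2dr cosθ).
d² + r² + 2dr cosθ = |CA|² = 0.0548169 m²;  d cosθ + r = +0.22225 m.
|ω_lever| = |0.0802·6.178·+0.22225| / 0.0548169 = 2.009 rad/s.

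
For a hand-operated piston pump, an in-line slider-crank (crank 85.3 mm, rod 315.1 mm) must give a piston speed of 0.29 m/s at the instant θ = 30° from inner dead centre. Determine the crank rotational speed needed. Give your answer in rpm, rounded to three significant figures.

52.5

For an in-line slider-crank, |v_piston| = rω|sinθ|·[1 + r cosθ/√(L² − r² sin²θ)].
With r = 0.0853 m, L = 0.3151 m, θ = 30°: the bracketed kinematic factor |dx/dθ| = 0.052742 m.
ω = v/|dx/dθ| = 0.29/0.052742 = 5.4985 rad/s.
N = 60ω/(2π) = 52.507 rpm.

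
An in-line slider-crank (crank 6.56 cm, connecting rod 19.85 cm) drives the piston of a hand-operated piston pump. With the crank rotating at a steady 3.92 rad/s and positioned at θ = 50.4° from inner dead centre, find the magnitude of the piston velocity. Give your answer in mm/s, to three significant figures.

ω = 3.92 rad/s
For an in-line slider-crank, x = r cosθ + √(L² − r² sin²θ), so v = −rω sinθ·[1 + r cosθ/√(L² − r² sin²θ)].
With r = 0.0656 m, L = 0.1985 m, θ = 50.4°: √(L² − r² sin²θ) = 0.19196 m.
v = −0.0656·3.92·0.77051·[1 + 0.0656·0.63742/0.19196] = -0.2413 m/s.
|v| = 0.2413 m/s = 241.3 mm/s.

241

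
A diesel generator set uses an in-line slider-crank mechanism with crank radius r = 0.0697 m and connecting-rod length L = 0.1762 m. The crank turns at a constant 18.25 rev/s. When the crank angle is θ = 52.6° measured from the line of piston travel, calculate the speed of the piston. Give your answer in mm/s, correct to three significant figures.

7960

ω = 2π·18.2 = 114.7 rad/s
For an in-line slider-crank, x = r cosθ + √(L² − r² sin²θ), so v = −rω sinθ·[1 + r cosθ/√(L² − r² sin²θ)].
With r = 0.0697 m, L = 0.1762 m, θ = 52.6°: √(L² − r² sin²θ) = 0.16727 m.
v = −0.0697·114.7·0.79441·[1 + 0.0697·0.60738/0.16727] = -7.9561 m/s.
|v| = 7.9561 m/s = 7956.1 mm/s.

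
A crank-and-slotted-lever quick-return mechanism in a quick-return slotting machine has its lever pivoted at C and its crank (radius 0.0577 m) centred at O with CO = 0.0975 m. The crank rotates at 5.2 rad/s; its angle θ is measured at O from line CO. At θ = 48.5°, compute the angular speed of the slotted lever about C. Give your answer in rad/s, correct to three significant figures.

ω = 5.2 rad/s
Crank pin A relative to C: A = (d + r cosθ, r sinθ); lever angle φ = atan2(r sinθ, d + r cosθ).
Differentiating tanφ: φ̇ = rω(d cosθ + r)/(d² + r² + 2dr cosθ).
d² + r² + 2dr cosθ = |CA|² = 0.020291 m²;  d cosθ + r = +0.12231 m.
|ω_lever| = |0.0577·5.2·+0.12231| / 0.020291 = 1.8085 rad/s.

1.81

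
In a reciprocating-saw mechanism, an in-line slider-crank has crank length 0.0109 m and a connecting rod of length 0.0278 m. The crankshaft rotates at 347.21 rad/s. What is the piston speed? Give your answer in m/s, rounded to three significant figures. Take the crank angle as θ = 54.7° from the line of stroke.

3.83

ω = 347.2 rad/s
For an in-line slider-crank, x = r cosθ + √(L² − r² sin²θ), so v = −rω sinθ·[1 + r cosθ/√(L² − r² sin²θ)].
With r = 0.0109 m, L = 0.0278 m, θ = 54.7°: √(L² − r² sin²θ) = 0.026338 m.
v = −0.0109·347.2·0.81614·[1 + 0.0109·0.57786/0.026338] = -3.8274 m/s.
|v| = 3.8274 m/s.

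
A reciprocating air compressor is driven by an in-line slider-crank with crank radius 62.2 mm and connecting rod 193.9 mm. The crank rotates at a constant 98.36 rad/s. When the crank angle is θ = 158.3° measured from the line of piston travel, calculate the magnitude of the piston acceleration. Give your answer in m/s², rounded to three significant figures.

415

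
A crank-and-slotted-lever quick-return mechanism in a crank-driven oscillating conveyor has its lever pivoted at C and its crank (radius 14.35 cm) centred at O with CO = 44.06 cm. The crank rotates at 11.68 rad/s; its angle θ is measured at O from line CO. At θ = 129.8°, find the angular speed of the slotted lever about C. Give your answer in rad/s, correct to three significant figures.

1.74

ω = 11.68 rad/s
Crank pin A relative to C: A = (d + r cosθ, r sinθ); lever angle φ = atan2(r sinθ, d + r cosθ).
Differentiating tanφ: φ̇ = rω(d cosθ + r)/(d² + r² + 2dr cosθ).
d² + r² + 2dr cosθ = |CA|² = 0.133777 m²;  d cosθ + r = -0.13853 m.
|ω_lever| = |0.1435·11.68·-0.13853| / 0.133777 = 1.7357 rad/s.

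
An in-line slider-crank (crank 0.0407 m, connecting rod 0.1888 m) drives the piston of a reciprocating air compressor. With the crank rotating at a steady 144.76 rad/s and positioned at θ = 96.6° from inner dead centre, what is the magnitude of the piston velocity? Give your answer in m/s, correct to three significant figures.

5.70

ω = 144.8 rad/s
For an in-line slider-crank, x = r cosθ + √(L² − r² sin²θ), so v = −rω sinθ·[1 + r cosθ/√(L² − r² sin²θ)].
With r = 0.0407 m, L = 0.1888 m, θ = 96.6°: √(L² − r² sin²θ) = 0.18442 m.
v = −0.0407·144.8·0.99337·[1 + 0.0407·-0.11494/0.18442] = -5.7042 m/s.
|v| = 5.7042 m/s.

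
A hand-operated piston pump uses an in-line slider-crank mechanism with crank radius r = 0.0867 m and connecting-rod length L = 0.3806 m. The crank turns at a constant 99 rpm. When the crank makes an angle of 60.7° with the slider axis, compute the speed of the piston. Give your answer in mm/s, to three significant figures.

873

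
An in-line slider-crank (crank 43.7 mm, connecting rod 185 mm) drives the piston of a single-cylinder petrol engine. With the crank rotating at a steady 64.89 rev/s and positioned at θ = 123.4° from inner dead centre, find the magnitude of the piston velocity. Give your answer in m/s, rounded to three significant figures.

12.9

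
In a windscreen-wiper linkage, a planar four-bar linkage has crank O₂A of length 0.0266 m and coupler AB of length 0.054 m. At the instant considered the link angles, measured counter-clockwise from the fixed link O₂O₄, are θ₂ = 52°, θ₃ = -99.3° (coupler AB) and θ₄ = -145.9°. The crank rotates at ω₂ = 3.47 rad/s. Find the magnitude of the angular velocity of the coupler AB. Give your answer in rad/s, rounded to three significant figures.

0.723

ω₂ = 3.47 rad/s
Differentiating the loop-closure r₂e^{iθ₂}+r₃e^{iθ₃}=r₁+r₄e^{iθ₄} gives r₂ω₂e^{iθ₂}+r₃ω₃e^{iθ₃}=r₄ω₄e^{iθ₄}.
Eliminating the other unknown: ω₃ = r₂ω₂ sin(θ₄−θ₂) / [r₃ sin(θ₃−θ₄)].
Numerator sine = +0.30736; denominator sine = +0.72657.
Result = 0.0266·3.47·(+0.30736) / (0.054·(+0.72657)) = +0.72307 rad/s; magnitude 0.72307 rad/s.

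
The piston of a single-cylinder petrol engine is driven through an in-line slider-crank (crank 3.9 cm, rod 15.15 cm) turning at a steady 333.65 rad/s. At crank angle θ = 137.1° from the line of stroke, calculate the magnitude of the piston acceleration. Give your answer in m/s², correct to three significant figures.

3080

ω = 333.6 rad/s
x(θ) = r cosθ + √(L² − r² sin²θ); with ω constant, a = ω²·d²x/dθ².
d²x/dθ² = −r cosθ − r²(cos2θ)/√u − r⁴ sin²2θ/(4u^{3/2}),  u = L² − r² sin²θ = 0.0222474 m².
Substituting r = 0.039 m, L = 0.1515 m, θ = 137.1°: d²x/dθ² = +0.027649 m.
a = ω²·d²x/dθ² = (333.6)²·(+0.027649) = +3077.9 m/s²;  |a| = 3077.9 m/s².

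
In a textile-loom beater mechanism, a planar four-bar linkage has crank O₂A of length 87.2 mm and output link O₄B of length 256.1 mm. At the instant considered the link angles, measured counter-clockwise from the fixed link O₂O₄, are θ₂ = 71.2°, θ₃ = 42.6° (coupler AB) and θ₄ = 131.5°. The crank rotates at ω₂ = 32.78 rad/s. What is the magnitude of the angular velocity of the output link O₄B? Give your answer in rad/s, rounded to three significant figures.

5.34

ω₂ = 32.78 rad/s
Differentiating the loop-closure r₂e^{iθ₂}+r₃e^{iθ₃}=r₁+r₄e^{iθ₄} gives r₂ω₂e^{iθ₂}+r₃ω₃e^{iθ₃}=r₄ω₄e^{iθ₄}.
Eliminating the other unknown: ω₄ = r₂ω₂ sin(θ₂−θ₃) / [r₄ sin(θ₄−θ₃)].
Numerator sine = +0.47869; denominator sine = +0.99982.
Result = 0.0872·32.78·(+0.47869) / (0.2561·(+0.99982)) = +5.3438 rad/s; magnitude 5.3438 rad/s.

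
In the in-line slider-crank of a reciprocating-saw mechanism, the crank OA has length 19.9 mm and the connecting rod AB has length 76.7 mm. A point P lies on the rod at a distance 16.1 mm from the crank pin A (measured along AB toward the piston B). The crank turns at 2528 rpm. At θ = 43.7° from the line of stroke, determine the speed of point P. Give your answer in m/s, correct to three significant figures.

ω = 264.7 rad/s.  Crank-pin speed |V_A| = rω = 5.2682 m/s, perpendicular to OA.
Rod angle: sinφ = −(r/L) sinθ ⇒ φ = -10.326°; ω_rod = −rω cosθ/√(L²−r²sin²θ) = -50.475 rad/s.
V_P = V_A + ω_rod × AP, with AP = 0.0161 m along the rod.
Components: V_Px = −rω sinθ − a·ω_rod·sinφ = -3.7853 m/s;  V_Py = rω cosθ + a·ω_rod·cosφ = +3.0092 m/s.
|V_P| = √(V_Px² + V_Py²) = 4.8357 m/s.

4.84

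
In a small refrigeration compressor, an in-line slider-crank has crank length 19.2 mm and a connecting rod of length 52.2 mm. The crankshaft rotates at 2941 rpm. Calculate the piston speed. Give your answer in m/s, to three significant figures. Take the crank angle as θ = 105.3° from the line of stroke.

5.11

ω = 2π·2941/60 = 308 rad/s
For an in-line slider-crank, x = r cosθ + √(L² − r² sin²θ), so v = −rω sinθ·[1 + r cosθ/√(L² − r² sin²θ)].
With r = 0.0192 m, L = 0.0522 m, θ = 105.3°: √(L² − r² sin²θ) = 0.048804 m.
v = −0.0192·308·0.96456·[1 + 0.0192·-0.26387/0.048804] = -5.1116 m/s.
|v| = 5.1116 m/s.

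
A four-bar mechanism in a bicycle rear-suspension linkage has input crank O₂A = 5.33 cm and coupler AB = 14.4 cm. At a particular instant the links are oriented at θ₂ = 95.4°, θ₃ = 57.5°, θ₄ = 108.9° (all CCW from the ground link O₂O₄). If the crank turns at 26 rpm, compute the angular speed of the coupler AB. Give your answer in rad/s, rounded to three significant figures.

0.301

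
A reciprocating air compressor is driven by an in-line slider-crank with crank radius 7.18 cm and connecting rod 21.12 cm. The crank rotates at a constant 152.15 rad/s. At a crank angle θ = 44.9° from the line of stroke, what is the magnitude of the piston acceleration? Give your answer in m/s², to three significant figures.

1200

ω = 152.2 rad/s
x(θ) = r cosθ + √(L² − r² sin²θ); with ω constant, a = ω²·d²x/dθ².
d²x/dθ² = −r cosθ − r²(cos2θ)/√u − r⁴ sin²2θ/(4u^{3/2}),  u = L² − r² sin²θ = 0.0420368 m².
Substituting r = 0.0718 m, L = 0.2112 m, θ = 44.9°: d²x/dθ² = -0.051717 m.
a = ω²·d²x/dθ² = (152.2)²·(-0.051717) = -1197.2 m/s²;  |a| = 1197.2 m/s².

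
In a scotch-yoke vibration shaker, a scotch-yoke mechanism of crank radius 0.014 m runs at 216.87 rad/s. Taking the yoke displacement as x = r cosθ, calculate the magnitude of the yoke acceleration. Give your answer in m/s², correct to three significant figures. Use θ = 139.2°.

498

ω = 216.9 rad/s
x = r cosθ ⇒ ẍ = −rω² cosθ (ω constant).
|a| = rω²|cosθ| = 0.014·(216.9)²·|cos 139.2°| = 498.45 m/s².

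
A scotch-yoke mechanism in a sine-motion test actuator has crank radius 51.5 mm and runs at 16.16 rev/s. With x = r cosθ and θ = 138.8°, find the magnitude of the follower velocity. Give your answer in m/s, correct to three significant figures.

ω = 101.5 rad/s (from 16.16 rev/s).
x = r cosθ ⇒ ẋ = −rω sinθ.
|v| = rω|sinθ| = 0.0515·101.5·|sin 138.8°| = 3.4444 m/s.

3.44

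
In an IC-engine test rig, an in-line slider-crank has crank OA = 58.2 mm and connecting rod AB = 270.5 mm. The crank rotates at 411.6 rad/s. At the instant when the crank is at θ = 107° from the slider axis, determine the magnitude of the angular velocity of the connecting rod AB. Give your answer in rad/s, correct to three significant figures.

26.5

ω = 411.6 rad/s
The rod makes angle φ with the slider axis where L sinφ = r sinθ; differentiating, L cosφ·φ̇ = r ω cosθ.
L cosφ = √(L² − r² sin²θ) = 0.26471 m.
|ω_rod| = r ω |cosθ| / √(L² − r² sin²θ) = 0.0582·411.6·0.29237/0.26471 = 26.458 rad/s.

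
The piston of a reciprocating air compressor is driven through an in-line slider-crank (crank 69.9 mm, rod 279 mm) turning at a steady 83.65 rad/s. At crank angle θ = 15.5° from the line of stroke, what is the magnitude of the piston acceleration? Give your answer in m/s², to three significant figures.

577

ω = 83.65 rad/s
x(θ) = r cosθ + √(L² − r² sin²θ); with ω constant, a = ω²·d²x/dθ².
d²x/dθ² = −r cosθ − r²(cos2θ)/√u − r⁴ sin²2θ/(4u^{3/2}),  u = L² − r² sin²θ = 0.0774921 m².
Substituting r = 0.0699 m, L = 0.279 m, θ = 15.5°: d²x/dθ² = -0.082476 m.
a = ω²·d²x/dθ² = (83.65)²·(-0.082476) = -577.11 m/s²;  |a| = 577.11 m/s².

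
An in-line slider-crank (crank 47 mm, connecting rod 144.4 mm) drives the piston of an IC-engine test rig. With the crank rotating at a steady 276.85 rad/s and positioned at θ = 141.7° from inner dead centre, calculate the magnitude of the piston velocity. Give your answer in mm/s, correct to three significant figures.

ω = 276.9 rad/s
For an in-line slider-crank, x = r cosθ + √(L² − r² sin²θ), so v = −rω sinθ·[1 + r cosθ/√(L² − r² sin²θ)].
With r = 0.047 m, L = 0.1444 m, θ = 141.7°: √(L² − r² sin²θ) = 0.14143 m.
v = −0.047·276.9·0.61978·[1 + 0.047·-0.78478/0.14143] = -5.9613 m/s.
|v| = 5.9613 m/s = 5961.3 mm/s.

5960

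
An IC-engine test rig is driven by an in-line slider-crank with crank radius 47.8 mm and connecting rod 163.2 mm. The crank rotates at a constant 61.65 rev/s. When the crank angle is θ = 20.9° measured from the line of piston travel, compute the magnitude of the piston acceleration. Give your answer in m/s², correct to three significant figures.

ω = 2π·61.7 = 387.4 rad/s
x(θ) = r cosθ + √(L² − r² sin²θ); with ω constant, a = ω²·d²x/dθ².
d²x/dθ² = −r cosθ − r²(cos2θ)/√u − r⁴ sin²2θ/(4u^{3/2}),  u = L² − r² sin²θ = 0.0263435 m².
Substituting r = 0.0478 m, L = 0.1632 m, θ = 20.9°: d²x/dθ² = -0.055285 m.
a = ω²·d²x/dθ² = (387.4)²·(-0.055285) = -8295.3 m/s²;  |a| = 8295.3 m/s².

8300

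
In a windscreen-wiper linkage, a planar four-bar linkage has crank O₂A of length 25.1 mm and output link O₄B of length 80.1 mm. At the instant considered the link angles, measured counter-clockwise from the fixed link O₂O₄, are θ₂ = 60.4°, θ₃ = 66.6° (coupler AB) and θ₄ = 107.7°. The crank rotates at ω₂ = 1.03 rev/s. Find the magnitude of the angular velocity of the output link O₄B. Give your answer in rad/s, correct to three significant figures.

0.333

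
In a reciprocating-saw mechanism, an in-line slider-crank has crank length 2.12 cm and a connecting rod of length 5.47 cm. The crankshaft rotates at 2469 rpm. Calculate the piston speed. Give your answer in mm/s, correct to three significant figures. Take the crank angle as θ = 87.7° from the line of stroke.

ω = 2π·2469/60 = 258.6 rad/s
For an in-line slider-crank, x = r cosθ + √(L² − r² sin²θ), so v = −rω sinθ·[1 + r cosθ/√(L² − r² sin²θ)].
With r = 0.0212 m, L = 0.0547 m, θ = 87.7°: √(L² − r² sin²θ) = 0.050432 m.
v = −0.0212·258.6·0.99919·[1 + 0.0212·0.04013/0.050432] = -5.5693 m/s.
|v| = 5.5693 m/s = 5569.3 mm/s.

5570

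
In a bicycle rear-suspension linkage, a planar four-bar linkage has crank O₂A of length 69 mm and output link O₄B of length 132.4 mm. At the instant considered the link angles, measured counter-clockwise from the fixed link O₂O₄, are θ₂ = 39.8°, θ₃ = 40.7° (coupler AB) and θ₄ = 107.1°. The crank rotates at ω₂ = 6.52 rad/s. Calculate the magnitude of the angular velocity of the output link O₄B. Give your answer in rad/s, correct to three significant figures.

ω₂ = 6.52 rad/s
Differentiating the loop-closure r₂e^{iθ₂}+r₃e^{iθ₃}=r₁+r₄e^{iθ₄} gives r₂ω₂e^{iθ₂}+r₃ω₃e^{iθ₃}=r₄ω₄e^{iθ₄}.
Eliminating the other unknown: ω₄ = r₂ω₂ sin(θ₂−θ₃) / [r₄ sin(θ₄−θ₃)].
Numerator sine = -0.01571; denominator sine = +0.91636.
Result = 0.069·6.52·(-0.01571) / (0.1324·(+0.91636)) = -0.058243 rad/s; magnitude 0.058243 rad/s.

0.0582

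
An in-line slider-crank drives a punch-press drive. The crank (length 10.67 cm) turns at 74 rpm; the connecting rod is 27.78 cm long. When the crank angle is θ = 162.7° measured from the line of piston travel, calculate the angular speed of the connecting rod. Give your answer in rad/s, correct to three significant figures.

ω = 7.749 rad/s (converted from 74 rpm).
The rod makes angle φ with the slider axis where L sinφ = r sinθ; differentiating, L cosφ·φ̇ = r ω cosθ.
L cosφ = √(L² − r² sin²θ) = 0.27598 m.
|ω_rod| = r ω |cosθ| / √(L² − r² sin²θ) = 0.1067·7.749·0.95476/0.27598 = 2.8605 rad/s.

2.86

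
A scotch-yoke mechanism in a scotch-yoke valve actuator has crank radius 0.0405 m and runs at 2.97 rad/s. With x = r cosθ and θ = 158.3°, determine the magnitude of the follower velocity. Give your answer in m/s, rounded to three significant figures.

ω = 2.97 rad/s
x = r cosθ ⇒ ẋ = −rω sinθ.
|v| = rω|sinθ| = 0.0405·2.97·|sin 158.3°| = 0.044475 m/s.

0.0445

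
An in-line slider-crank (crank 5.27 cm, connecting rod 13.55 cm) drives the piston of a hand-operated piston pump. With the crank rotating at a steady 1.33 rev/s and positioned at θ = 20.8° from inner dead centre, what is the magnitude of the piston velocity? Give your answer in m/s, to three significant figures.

ω = 2π·1.33 = 8.357 rad/s
For an in-line slider-crank, x = r cosθ + √(L² − r² sin²θ), so v = −rω sinθ·[1 + r cosθ/√(L² − r² sin²θ)].
With r = 0.0527 m, L = 0.1355 m, θ = 20.8°: √(L² − r² sin²θ) = 0.1342 m.
v = −0.0527·8.357·0.35511·[1 + 0.0527·0.93483/0.1342] = -0.2138 m/s.
|v| = 0.2138 m/s.

0.214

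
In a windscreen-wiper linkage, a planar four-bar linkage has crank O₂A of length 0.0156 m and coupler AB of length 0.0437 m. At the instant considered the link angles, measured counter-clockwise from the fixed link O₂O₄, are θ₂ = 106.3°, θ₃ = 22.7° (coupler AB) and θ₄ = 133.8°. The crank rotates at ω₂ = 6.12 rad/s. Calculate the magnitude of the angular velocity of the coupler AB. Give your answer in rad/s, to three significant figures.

1.08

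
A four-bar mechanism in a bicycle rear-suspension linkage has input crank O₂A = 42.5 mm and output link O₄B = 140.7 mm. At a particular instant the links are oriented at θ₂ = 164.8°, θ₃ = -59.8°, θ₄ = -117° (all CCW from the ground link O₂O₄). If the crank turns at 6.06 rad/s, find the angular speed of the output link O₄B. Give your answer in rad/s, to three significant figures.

1.53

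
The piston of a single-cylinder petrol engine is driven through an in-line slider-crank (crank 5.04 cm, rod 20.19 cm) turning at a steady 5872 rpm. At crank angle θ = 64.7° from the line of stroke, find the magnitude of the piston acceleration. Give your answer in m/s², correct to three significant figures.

5090

ω = 2π·5872/60 = 614.9 rad/s
x(θ) = r cosθ + √(L² − r² sin²θ); with ω constant, a = ω²·d²x/dθ².
d²x/dθ² = −r cosθ − r²(cos2θ)/√u − r⁴ sin²2θ/(4u^{3/2}),  u = L² − r² sin²θ = 0.0386874 m².
Substituting r = 0.0504 m, L = 0.2019 m, θ = 64.7°: d²x/dθ² = -0.013468 m.
a = ω²·d²x/dθ² = (614.9)²·(-0.013468) = -5092.6 m/s²;  |a| = 5092.6 m/s².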